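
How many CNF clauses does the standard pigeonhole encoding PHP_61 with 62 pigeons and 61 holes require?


The PHP encoding has two parts:
1) At-least-one-hole clauses: 62 (one per pigeon, each with 61 literals).
2) At-most-one-pigeon-per-hole clauses: 61 holes * C(62,2) = 61 * 1891 = 115351.
Total clauses = 62 + 115351 = 115413.

115413


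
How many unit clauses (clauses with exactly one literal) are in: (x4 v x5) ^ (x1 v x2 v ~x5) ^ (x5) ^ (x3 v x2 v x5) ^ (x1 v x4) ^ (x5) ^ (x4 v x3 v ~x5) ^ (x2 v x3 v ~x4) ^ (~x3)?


A unit clause contains exactly one literal.
Unit clauses found: (x5), (x5), (~x3).
Count = 3.

3


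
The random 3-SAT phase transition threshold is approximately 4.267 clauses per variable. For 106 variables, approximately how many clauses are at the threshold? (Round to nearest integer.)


The 3-SAT phase transition occurs at approximately 4.267 clauses per variable.
m = 4.267 * 106 = 452.302.
Rounded to nearest integer: 452.

452


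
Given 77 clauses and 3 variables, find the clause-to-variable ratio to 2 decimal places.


Clause-to-variable ratio = clauses / variables.
77 / 3 = 25.67.

25.67


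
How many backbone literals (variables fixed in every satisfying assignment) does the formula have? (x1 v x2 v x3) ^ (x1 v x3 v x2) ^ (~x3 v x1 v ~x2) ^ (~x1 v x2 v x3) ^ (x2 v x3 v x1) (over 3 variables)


Find all satisfying assignments: 5 model(s).
Check which variables have the same value in every model.
No variable is fixed across all models.
Backbone size = 0.

0


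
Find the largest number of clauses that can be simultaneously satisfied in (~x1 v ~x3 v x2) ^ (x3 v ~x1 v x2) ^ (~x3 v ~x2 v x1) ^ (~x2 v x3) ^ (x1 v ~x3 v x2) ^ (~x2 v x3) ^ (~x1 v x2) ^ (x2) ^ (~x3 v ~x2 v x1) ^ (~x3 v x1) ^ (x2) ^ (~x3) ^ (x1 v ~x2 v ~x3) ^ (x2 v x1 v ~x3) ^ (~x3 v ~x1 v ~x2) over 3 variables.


Enumerate all 8 truth assignments.
For each, count how many of the 15 clauses are satisfied.
The formula is not fully satisfiable, so the maximum is below 15.
Maximum simultaneously satisfiable clauses = 13.

13


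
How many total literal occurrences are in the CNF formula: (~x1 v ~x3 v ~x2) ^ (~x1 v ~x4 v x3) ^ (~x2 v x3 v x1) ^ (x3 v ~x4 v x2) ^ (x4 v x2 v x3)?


Clause lengths: 3, 3, 3, 3, 3.
Sum = 3 + 3 + 3 + 3 + 3 = 15.

15


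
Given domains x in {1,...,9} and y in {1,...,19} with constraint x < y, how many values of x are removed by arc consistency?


For the constraint x < y, x needs a supporting value in y's domain.
x can be at most 18 (one less than y's maximum).
Valid x values from domain: 9 out of 9.
Pruned = 9 - 9 = 0.

0


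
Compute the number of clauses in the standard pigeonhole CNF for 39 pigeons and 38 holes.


The PHP encoding has two parts:
1) At-least-one-hole clauses: 39 (one per pigeon, each with 38 literals).
2) At-most-one-pigeon-per-hole clauses: 38 holes * C(39,2) = 38 * 741 = 28158.
Total clauses = 39 + 28158 = 28197.

28197


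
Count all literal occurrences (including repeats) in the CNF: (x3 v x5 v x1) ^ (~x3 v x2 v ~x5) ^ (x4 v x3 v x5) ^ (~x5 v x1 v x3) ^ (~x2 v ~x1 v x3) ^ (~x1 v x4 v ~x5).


Clause lengths: 3, 3, 3, 3, 3, 3.
Sum = 3 + 3 + 3 + 3 + 3 + 3 = 18.

18


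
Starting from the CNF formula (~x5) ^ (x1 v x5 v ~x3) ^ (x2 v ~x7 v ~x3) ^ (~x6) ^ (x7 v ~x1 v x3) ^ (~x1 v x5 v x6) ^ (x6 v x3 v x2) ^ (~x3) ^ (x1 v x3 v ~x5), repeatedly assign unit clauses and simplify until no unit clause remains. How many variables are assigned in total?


Unit propagation repeatedly assigns the literal in any unit clause, then simplifies.
Assignments in order: x5 = F, x6 = F, x1 = F, x3 = F, x2 = T.
No further unit clauses remain.
Total variables assigned = 5.

5


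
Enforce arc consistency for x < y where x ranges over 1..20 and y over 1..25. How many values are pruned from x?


For the constraint x < y, x needs a supporting value in y's domain.
x can be at most 24 (one less than y's maximum).
Valid x values from domain: 20 out of 20.
Pruned = 20 - 20 = 0.

0


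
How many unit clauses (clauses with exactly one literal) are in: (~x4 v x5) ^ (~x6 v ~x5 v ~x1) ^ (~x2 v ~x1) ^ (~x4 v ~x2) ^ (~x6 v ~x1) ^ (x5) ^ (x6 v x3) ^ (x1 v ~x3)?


A unit clause contains exactly one literal.
Unit clauses found: (x5).
Count = 1.

1


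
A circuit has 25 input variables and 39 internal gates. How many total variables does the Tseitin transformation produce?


The Tseitin transformation introduces one auxiliary variable per gate.
Total variables = inputs + gates = 25 + 39 = 64.

64


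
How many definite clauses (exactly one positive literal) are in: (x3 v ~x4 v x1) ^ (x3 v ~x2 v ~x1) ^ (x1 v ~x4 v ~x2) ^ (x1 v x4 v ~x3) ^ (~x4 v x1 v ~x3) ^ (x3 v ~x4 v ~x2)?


A definite clause has exactly one positive literal.
Clause 1: 2 positive -> not definite
Clause 2: 1 positive -> definite
Clause 3: 1 positive -> definite
Clause 4: 2 positive -> not definite
Clause 5: 1 positive -> definite
Clause 6: 1 positive -> definite
Definite clause count = 4.

4


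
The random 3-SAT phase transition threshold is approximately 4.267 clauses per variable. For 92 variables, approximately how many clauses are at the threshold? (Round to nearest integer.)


The 3-SAT phase transition occurs at approximately 4.267 clauses per variable.
m = 4.267 * 92 = 392.564.
Rounded to nearest integer: 393.

393


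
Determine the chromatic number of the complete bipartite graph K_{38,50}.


K_{38,50} is bipartite by definition: the two parts are independent sets, with every edge crossing between them.
Color all vertices in one part with color 1 and all vertices in the other part with color 2.
Since the graph has at least one edge, one color does not suffice.
Chromatic number = 2.

2


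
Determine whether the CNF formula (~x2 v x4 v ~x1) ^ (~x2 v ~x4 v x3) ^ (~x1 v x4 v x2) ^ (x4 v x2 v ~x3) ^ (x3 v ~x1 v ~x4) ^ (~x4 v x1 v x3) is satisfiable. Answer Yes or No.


Check all 16 possible truth assignments.
Number of satisfying assignments found: 7.
The formula is satisfiable.

Yes


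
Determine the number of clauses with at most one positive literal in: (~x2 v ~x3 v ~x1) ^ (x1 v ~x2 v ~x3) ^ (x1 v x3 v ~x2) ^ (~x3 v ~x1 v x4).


A Horn clause has at most one positive literal.
Clause 1: 0 positive lit(s) -> Horn
Clause 2: 1 positive lit(s) -> Horn
Clause 3: 2 positive lit(s) -> not Horn
Clause 4: 1 positive lit(s) -> Horn
Total Horn clauses = 3.

3


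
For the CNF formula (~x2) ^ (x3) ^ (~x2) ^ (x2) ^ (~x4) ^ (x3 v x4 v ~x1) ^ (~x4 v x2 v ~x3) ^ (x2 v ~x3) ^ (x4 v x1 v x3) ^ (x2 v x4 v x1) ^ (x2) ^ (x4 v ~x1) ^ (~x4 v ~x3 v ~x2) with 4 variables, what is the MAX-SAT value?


Enumerate all 16 truth assignments.
For each, count how many of the 13 clauses are satisfied.
The formula is not fully satisfiable, so the maximum is below 13.
Maximum simultaneously satisfiable clauses = 11.

11


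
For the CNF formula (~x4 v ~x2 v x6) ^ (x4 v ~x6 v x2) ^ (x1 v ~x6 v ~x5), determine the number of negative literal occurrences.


Scan each clause for negated literals.
Clause 1: 2 negative; Clause 2: 1 negative; Clause 3: 2 negative.
Total negative literal occurrences = 5.

5


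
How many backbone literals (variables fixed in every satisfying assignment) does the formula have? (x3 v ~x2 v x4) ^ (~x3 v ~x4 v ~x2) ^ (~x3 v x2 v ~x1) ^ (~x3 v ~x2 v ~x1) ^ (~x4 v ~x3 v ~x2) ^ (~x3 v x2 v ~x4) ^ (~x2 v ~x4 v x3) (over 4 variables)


Find all satisfying assignments: 6 model(s).
Check which variables have the same value in every model.
No variable is fixed across all models.
Backbone size = 0.

0


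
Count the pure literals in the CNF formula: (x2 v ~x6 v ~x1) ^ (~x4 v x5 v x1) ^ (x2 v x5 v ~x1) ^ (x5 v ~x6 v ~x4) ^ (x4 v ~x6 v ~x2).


A pure literal appears in only one polarity across all clauses.
Pure literals: x5 (positive only), x6 (negative only).
Count = 2.

2


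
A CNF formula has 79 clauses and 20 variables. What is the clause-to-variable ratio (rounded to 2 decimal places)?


Clause-to-variable ratio = clauses / variables.
79 / 20 = 3.95.

3.95


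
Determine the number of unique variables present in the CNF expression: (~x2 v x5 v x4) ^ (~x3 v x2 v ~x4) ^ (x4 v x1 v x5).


Identify each distinct variable in the formula.
Variables found: x1, x2, x3, x4, x5.
Total distinct variables = 5.

5


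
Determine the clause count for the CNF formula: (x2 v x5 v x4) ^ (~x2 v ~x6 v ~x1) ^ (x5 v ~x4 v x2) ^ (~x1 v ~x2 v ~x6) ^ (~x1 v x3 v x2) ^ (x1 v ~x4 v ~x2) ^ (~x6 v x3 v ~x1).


Each group enclosed in parentheses joined by ^ is one clause.
Counting the conjuncts: 7 clauses.

7


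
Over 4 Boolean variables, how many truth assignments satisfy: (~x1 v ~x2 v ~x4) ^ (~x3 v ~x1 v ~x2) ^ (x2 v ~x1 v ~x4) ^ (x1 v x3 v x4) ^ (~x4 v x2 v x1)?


Enumerate all 16 truth assignments over 4 variables.
Test each against every clause.
Satisfying assignments found: 7.

7


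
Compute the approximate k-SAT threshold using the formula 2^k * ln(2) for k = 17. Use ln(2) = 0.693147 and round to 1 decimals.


Using the asymptotic formula: threshold ~ 2^k * ln(2).
2^17 = 131072.
131072 * 0.693147 = 90852.2.

90852.2


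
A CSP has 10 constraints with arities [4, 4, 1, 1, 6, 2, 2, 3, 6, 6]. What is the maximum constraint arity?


The arities are: 4, 4, 1, 1, 6, 2, 2, 3, 6, 6.
Scan for the maximum value.
Maximum arity = 6.

6


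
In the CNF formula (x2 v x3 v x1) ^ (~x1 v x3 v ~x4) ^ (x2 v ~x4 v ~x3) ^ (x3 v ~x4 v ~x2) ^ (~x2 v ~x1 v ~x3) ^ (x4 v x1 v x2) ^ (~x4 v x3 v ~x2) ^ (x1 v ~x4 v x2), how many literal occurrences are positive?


Scan each clause for unnegated literals.
Clause 1: 3 positive; Clause 2: 1 positive; Clause 3: 1 positive; Clause 4: 1 positive; Clause 5: 0 positive; Clause 6: 3 positive; Clause 7: 1 positive; Clause 8: 2 positive.
Total positive literal occurrences = 12.

12


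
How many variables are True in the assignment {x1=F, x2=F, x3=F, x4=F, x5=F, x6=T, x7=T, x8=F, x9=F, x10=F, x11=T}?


The weight is the number of variables assigned True.
True variables: x6, x7, x11.
Weight = 3.

3


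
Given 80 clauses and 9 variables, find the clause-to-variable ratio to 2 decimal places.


Clause-to-variable ratio = clauses / variables.
80 / 9 = 8.89.

8.89


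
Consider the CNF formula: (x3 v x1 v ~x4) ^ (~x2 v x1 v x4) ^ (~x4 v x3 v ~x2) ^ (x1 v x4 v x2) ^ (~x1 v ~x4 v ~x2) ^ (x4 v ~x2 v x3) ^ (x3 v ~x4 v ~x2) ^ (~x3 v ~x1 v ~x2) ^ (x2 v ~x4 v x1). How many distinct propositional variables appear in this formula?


Identify each distinct variable in the formula.
Variables found: x1, x2, x3, x4.
Total distinct variables = 4.

4


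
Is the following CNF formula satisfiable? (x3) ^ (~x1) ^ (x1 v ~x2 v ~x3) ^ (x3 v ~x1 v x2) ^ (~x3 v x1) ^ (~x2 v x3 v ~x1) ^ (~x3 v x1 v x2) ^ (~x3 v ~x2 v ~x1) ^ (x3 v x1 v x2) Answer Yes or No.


Check all 8 possible truth assignments.
Number of satisfying assignments found: 0.
The formula is unsatisfiable.

No


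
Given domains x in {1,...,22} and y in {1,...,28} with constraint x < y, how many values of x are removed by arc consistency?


For the constraint x < y, x needs a supporting value in y's domain.
x can be at most 27 (one less than y's maximum).
Valid x values from domain: 22 out of 22.
Pruned = 22 - 22 = 0.

0


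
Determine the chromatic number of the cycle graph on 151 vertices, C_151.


An odd cycle cannot be 2-colored: alternating two colors around the cycle returns to the start with a conflict.
Since 151 is odd, three colors are required (and three suffice).
Chromatic number = 3.

3


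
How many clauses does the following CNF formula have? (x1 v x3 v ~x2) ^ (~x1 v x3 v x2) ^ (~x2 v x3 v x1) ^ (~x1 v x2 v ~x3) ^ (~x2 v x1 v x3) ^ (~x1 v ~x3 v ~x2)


Each group enclosed in parentheses joined by ^ is one clause.
Counting the conjuncts: 6 clauses.

6


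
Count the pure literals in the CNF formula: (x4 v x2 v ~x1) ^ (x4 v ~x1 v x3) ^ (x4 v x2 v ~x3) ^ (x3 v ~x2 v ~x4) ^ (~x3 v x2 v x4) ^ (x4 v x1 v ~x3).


A pure literal appears in only one polarity across all clauses.
No pure literals found.
Count = 0.

0


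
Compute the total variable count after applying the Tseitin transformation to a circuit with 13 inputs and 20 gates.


The Tseitin transformation introduces one auxiliary variable per gate.
Total variables = inputs + gates = 13 + 20 = 33.

33


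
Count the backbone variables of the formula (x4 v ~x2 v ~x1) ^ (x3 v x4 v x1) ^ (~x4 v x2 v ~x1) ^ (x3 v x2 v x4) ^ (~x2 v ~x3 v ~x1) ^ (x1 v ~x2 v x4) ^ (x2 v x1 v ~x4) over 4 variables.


Find all satisfying assignments: 5 model(s).
Check which variables have the same value in every model.
No variable is fixed across all models.
Backbone size = 0.

0


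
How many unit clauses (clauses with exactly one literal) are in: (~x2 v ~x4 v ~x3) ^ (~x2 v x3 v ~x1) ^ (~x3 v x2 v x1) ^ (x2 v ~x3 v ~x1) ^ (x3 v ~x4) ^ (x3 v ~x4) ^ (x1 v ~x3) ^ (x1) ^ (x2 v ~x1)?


A unit clause contains exactly one literal.
Unit clauses found: (x1).
Count = 1.

1


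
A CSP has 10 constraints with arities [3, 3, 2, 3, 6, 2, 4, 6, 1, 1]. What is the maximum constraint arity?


The arities are: 3, 3, 2, 3, 6, 2, 4, 6, 1, 1.
Scan for the maximum value.
Maximum arity = 6.

6


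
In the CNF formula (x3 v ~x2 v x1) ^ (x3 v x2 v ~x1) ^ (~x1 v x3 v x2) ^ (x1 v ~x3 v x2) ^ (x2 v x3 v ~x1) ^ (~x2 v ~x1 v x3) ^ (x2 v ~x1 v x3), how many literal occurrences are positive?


Scan each clause for unnegated literals.
Clause 1: 2 positive; Clause 2: 2 positive; Clause 3: 2 positive; Clause 4: 2 positive; Clause 5: 2 positive; Clause 6: 1 positive; Clause 7: 2 positive.
Total positive literal occurrences = 13.

13


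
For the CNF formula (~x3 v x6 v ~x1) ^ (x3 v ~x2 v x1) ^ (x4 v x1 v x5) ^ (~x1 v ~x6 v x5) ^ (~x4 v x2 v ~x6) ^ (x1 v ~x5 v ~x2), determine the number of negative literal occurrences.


Scan each clause for negated literals.
Clause 1: 2 negative; Clause 2: 1 negative; Clause 3: 0 negative; Clause 4: 2 negative; Clause 5: 2 negative; Clause 6: 2 negative.
Total negative literal occurrences = 9.

9


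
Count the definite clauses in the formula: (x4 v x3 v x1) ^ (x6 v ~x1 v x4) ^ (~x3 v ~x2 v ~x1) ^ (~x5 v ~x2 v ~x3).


A definite clause has exactly one positive literal.
Clause 1: 3 positive -> not definite
Clause 2: 2 positive -> not definite
Clause 3: 0 positive -> not definite
Clause 4: 0 positive -> not definite
Definite clause count = 0.

0


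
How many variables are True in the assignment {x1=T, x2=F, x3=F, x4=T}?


The weight is the number of variables assigned True.
True variables: x1, x4.
Weight = 2.

2


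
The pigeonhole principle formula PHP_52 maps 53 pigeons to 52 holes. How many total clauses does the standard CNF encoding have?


The PHP encoding has two parts:
1) At-least-one-hole clauses: 53 (one per pigeon, each with 52 literals).
2) At-most-one-pigeon-per-hole clauses: 52 holes * C(53,2) = 52 * 1378 = 71656.
Total clauses = 53 + 71656 = 71709.

71709


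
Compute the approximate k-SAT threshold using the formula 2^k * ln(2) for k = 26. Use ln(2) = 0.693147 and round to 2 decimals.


Using the asymptotic formula: threshold ~ 2^k * ln(2).
2^26 = 67108864.
67108864 * 0.693147 = 46516307.76.

46516307.76


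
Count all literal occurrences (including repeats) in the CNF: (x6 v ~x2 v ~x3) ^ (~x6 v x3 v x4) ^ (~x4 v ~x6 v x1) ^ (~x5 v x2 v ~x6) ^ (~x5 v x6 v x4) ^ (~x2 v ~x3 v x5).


Clause lengths: 3, 3, 3, 3, 3, 3.
Sum = 3 + 3 + 3 + 3 + 3 + 3 = 18.

18


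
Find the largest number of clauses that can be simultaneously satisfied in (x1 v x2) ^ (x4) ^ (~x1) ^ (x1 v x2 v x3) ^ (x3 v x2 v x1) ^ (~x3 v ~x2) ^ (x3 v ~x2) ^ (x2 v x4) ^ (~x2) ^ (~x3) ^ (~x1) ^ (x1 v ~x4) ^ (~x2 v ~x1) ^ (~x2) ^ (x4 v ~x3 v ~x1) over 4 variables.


Enumerate all 16 truth assignments.
For each, count how many of the 15 clauses are satisfied.
The formula is not fully satisfiable, so the maximum is below 15.
Maximum simultaneously satisfiable clauses = 13.

13


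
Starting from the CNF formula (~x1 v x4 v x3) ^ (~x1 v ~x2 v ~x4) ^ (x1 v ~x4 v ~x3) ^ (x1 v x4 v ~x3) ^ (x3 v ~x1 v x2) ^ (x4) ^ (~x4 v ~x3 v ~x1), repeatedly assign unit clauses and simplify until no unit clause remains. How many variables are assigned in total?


Unit propagation repeatedly assigns the literal in any unit clause, then simplifies.
Assignments in order: x4 = T.
No further unit clauses remain.
Total variables assigned = 1.

1


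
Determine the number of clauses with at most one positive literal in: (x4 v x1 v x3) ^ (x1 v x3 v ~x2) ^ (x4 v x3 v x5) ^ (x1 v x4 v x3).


A Horn clause has at most one positive literal.
Clause 1: 3 positive lit(s) -> not Horn
Clause 2: 2 positive lit(s) -> not Horn
Clause 3: 3 positive lit(s) -> not Horn
Clause 4: 3 positive lit(s) -> not Horn
Total Horn clauses = 0.

0


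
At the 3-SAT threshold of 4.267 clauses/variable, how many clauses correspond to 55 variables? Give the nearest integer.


The 3-SAT phase transition occurs at approximately 4.267 clauses per variable.
m = 4.267 * 55 = 234.685.
Rounded to nearest integer: 235.

235


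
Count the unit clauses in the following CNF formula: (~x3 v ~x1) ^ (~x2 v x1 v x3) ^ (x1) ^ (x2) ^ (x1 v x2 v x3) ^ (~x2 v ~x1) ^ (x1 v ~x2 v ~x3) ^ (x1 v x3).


A unit clause contains exactly one literal.
Unit clauses found: (x1), (x2).
Count = 2.

2


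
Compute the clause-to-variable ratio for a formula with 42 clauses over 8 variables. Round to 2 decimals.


Clause-to-variable ratio = clauses / variables.
42 / 8 = 5.25.

5.25


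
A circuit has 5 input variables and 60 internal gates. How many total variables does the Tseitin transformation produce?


The Tseitin transformation introduces one auxiliary variable per gate.
Total variables = inputs + gates = 5 + 60 = 65.

65


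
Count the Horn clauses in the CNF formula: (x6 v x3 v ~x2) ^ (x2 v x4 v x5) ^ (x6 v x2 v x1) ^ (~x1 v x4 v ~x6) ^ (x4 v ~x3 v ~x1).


A Horn clause has at most one positive literal.
Clause 1: 2 positive lit(s) -> not Horn
Clause 2: 3 positive lit(s) -> not Horn
Clause 3: 3 positive lit(s) -> not Horn
Clause 4: 1 positive lit(s) -> Horn
Clause 5: 1 positive lit(s) -> Horn
Total Horn clauses = 2.

2


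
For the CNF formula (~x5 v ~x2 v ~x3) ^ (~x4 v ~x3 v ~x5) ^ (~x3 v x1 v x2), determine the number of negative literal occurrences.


Scan each clause for negated literals.
Clause 1: 3 negative; Clause 2: 3 negative; Clause 3: 1 negative.
Total negative literal occurrences = 7.

7


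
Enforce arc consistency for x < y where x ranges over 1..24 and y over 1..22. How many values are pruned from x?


For the constraint x < y, x needs a supporting value in y's domain.
x can be at most 21 (one less than y's maximum).
Valid x values from domain: 21 out of 24.
Pruned = 24 - 21 = 3.

3


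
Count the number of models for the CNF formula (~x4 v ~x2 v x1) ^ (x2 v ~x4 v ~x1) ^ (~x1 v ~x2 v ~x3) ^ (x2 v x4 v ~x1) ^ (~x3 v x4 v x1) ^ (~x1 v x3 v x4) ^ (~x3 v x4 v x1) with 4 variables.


Enumerate all 16 truth assignments over 4 variables.
Test each against every clause.
Satisfying assignments found: 5.

5


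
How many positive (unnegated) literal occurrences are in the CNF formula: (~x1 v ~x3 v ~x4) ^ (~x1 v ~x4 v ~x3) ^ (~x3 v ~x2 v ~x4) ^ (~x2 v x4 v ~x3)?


Scan each clause for unnegated literals.
Clause 1: 0 positive; Clause 2: 0 positive; Clause 3: 0 positive; Clause 4: 1 positive.
Total positive literal occurrences = 1.

1


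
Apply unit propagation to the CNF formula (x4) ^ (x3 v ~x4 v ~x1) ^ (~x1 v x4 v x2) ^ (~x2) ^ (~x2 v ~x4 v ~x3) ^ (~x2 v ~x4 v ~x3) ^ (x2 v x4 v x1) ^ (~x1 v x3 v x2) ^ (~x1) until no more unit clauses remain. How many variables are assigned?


Unit propagation repeatedly assigns the literal in any unit clause, then simplifies.
Assignments in order: x4 = T, x2 = F, x1 = F.
No further unit clauses remain.
Total variables assigned = 3.

3


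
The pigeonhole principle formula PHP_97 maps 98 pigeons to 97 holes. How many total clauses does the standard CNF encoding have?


The PHP encoding has two parts:
1) At-least-one-hole clauses: 98 (one per pigeon, each with 97 literals).
2) At-most-one-pigeon-per-hole clauses: 97 holes * C(98,2) = 97 * 4753 = 461041.
Total clauses = 98 + 461041 = 461139.

461139


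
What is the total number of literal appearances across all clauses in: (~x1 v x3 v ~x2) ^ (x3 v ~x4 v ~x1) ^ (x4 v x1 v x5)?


Clause lengths: 3, 3, 3.
Sum = 3 + 3 + 3 = 9.

9


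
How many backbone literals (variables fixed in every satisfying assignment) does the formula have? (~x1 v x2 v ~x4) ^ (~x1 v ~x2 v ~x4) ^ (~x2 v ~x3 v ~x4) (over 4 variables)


Find all satisfying assignments: 11 model(s).
Check which variables have the same value in every model.
No variable is fixed across all models.
Backbone size = 0.

0


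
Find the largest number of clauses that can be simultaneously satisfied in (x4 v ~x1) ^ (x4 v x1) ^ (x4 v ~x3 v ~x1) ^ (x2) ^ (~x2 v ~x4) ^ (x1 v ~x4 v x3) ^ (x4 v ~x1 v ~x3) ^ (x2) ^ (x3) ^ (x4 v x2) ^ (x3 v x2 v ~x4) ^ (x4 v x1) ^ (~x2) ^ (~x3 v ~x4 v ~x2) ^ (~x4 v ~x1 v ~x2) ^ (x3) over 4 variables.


Enumerate all 16 truth assignments.
For each, count how many of the 16 clauses are satisfied.
The formula is not fully satisfiable, so the maximum is below 16.
Maximum simultaneously satisfiable clauses = 14.

14


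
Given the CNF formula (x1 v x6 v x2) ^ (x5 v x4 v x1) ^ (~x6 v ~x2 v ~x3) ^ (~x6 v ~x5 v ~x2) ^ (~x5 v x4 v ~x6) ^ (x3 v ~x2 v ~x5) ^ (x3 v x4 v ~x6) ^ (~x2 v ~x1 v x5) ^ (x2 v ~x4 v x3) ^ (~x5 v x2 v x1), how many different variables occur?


Identify each distinct variable in the formula.
Variables found: x1, x2, x3, x4, x5, x6.
Total distinct variables = 6.

6


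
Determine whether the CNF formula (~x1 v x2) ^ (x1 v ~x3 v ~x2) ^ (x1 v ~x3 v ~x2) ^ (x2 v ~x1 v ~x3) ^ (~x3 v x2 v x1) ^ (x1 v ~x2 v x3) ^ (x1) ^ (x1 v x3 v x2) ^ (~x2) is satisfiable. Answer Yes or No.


Check all 8 possible truth assignments.
Number of satisfying assignments found: 0.
The formula is unsatisfiable.

No


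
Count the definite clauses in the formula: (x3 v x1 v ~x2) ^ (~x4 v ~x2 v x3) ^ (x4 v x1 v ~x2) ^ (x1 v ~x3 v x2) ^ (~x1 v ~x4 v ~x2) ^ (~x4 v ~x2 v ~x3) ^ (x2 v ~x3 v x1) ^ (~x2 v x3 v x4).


A definite clause has exactly one positive literal.
Clause 1: 2 positive -> not definite
Clause 2: 1 positive -> definite
Clause 3: 2 positive -> not definite
Clause 4: 2 positive -> not definite
Clause 5: 0 positive -> not definite
Clause 6: 0 positive -> not definite
Clause 7: 2 positive -> not definite
Clause 8: 2 positive -> not definite
Definite clause count = 1.

1


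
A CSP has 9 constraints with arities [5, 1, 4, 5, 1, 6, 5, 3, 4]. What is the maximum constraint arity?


The arities are: 5, 1, 4, 5, 1, 6, 5, 3, 4.
Scan for the maximum value.
Maximum arity = 6.

6


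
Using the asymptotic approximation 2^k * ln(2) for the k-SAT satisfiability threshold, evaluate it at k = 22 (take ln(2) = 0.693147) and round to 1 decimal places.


Using the asymptotic formula: threshold ~ 2^k * ln(2).
2^22 = 4194304.
4194304 * 0.693147 = 2907269.2.

2907269.2


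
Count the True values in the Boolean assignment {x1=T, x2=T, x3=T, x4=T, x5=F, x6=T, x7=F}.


The weight is the number of variables assigned True.
True variables: x1, x2, x3, x4, x6.
Weight = 5.

5


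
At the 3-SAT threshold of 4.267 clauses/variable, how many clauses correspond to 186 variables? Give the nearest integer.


The 3-SAT phase transition occurs at approximately 4.267 clauses per variable.
m = 4.267 * 186 = 793.662.
Rounded to nearest integer: 794.

794


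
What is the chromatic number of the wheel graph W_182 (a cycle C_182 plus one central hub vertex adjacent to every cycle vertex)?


W_182 consists of the cycle C_182 together with a hub vertex adjacent to every cycle vertex.
The cycle C_182 needs 2 colors (even cycle -> 2).
The hub is adjacent to every cycle vertex, so it must receive a new color distinct from all of them.
Chromatic number = 2 + 1 = 3.

3


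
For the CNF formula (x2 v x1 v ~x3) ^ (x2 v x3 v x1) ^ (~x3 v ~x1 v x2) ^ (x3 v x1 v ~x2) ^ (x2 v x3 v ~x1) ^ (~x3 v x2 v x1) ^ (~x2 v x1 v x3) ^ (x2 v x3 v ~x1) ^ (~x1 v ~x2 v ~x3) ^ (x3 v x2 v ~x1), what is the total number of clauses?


Each group enclosed in parentheses joined by ^ is one clause.
Counting the conjuncts: 10 clauses.

10


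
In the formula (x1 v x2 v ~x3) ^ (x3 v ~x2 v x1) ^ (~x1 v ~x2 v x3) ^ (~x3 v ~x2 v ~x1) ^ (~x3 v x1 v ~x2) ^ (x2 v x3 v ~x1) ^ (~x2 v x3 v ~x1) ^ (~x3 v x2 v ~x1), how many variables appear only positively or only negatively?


A pure literal appears in only one polarity across all clauses.
No pure literals found.
Count = 0.

0


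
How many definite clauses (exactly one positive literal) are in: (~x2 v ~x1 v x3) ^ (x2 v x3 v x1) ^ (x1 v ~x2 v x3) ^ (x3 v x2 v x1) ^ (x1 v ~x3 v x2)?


A definite clause has exactly one positive literal.
Clause 1: 1 positive -> definite
Clause 2: 3 positive -> not definite
Clause 3: 2 positive -> not definite
Clause 4: 3 positive -> not definite
Clause 5: 2 positive -> not definite
Definite clause count = 1.

1


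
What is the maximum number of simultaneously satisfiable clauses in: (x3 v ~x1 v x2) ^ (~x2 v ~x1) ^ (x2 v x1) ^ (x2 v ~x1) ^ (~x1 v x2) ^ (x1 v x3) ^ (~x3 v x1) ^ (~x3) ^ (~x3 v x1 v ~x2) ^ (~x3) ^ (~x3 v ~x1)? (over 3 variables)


Enumerate all 8 truth assignments.
For each, count how many of the 11 clauses are satisfied.
The formula is not fully satisfiable, so the maximum is below 11.
Maximum simultaneously satisfiable clauses = 10.

10


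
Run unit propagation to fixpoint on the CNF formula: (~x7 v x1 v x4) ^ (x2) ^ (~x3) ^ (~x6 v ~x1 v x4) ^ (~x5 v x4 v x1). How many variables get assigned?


Unit propagation repeatedly assigns the literal in any unit clause, then simplifies.
Assignments in order: x2 = T, x3 = F.
No further unit clauses remain.
Total variables assigned = 2.

2


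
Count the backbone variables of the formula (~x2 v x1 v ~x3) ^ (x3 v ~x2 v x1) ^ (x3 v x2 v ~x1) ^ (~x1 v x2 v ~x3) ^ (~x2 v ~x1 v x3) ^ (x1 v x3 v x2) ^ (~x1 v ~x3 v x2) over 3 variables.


Find all satisfying assignments: 2 model(s).
Check which variables have the same value in every model.
Fixed variables: x3=T.
Backbone size = 1.

1


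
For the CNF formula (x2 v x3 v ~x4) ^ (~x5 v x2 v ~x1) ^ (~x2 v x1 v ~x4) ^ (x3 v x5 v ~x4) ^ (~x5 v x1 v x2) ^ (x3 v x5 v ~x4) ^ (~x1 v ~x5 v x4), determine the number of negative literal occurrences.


Scan each clause for negated literals.
Clause 1: 1 negative; Clause 2: 2 negative; Clause 3: 2 negative; Clause 4: 1 negative; Clause 5: 1 negative; Clause 6: 1 negative; Clause 7: 2 negative.
Total negative literal occurrences = 10.

10


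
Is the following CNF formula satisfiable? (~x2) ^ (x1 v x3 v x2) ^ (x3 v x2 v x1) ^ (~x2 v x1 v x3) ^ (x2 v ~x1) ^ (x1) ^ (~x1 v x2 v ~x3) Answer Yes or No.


Check all 8 possible truth assignments.
Number of satisfying assignments found: 0.
The formula is unsatisfiable.

No


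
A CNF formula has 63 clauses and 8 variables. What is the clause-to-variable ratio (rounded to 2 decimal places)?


Clause-to-variable ratio = clauses / variables.
63 / 8 = 7.88.

7.88


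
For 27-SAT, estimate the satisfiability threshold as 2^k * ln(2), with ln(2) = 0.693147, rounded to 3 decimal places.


Using the asymptotic formula: threshold ~ 2^k * ln(2).
2^27 = 134217728.
134217728 * 0.693147 = 93032615.51.

93032615.51


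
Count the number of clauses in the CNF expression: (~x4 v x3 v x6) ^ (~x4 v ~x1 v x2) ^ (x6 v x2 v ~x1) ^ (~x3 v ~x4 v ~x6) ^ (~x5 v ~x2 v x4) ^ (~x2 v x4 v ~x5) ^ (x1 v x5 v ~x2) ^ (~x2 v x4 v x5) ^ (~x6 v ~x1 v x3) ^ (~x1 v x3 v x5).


Each group enclosed in parentheses joined by ^ is one clause.
Counting the conjuncts: 10 clauses.

10


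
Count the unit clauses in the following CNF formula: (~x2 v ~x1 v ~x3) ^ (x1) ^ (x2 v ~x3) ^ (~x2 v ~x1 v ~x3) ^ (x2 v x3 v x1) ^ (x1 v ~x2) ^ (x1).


A unit clause contains exactly one literal.
Unit clauses found: (x1), (x1).
Count = 2.

2


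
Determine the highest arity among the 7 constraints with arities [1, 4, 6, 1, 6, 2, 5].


The arities are: 1, 4, 6, 1, 6, 2, 5.
Scan for the maximum value.
Maximum arity = 6.

6


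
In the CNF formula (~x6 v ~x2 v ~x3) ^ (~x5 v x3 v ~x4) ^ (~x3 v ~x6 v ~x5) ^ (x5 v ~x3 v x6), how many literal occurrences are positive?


Scan each clause for unnegated literals.
Clause 1: 0 positive; Clause 2: 1 positive; Clause 3: 0 positive; Clause 4: 2 positive.
Total positive literal occurrences = 3.

3


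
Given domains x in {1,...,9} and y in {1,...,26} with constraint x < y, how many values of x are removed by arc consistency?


For the constraint x < y, x needs a supporting value in y's domain.
x can be at most 25 (one less than y's maximum).
Valid x values from domain: 9 out of 9.
Pruned = 9 - 9 = 0.

0


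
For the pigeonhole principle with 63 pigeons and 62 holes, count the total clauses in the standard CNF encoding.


The PHP encoding has two parts:
1) At-least-one-hole clauses: 63 (one per pigeon, each with 62 literals).
2) At-most-one-pigeon-per-hole clauses: 62 holes * C(63,2) = 62 * 1953 = 121086.
Total clauses = 63 + 121086 = 121149.

121149


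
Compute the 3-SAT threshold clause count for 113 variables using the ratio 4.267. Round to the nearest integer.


The 3-SAT phase transition occurs at approximately 4.267 clauses per variable.
m = 4.267 * 113 = 482.171.
Rounded to nearest integer: 482.

482


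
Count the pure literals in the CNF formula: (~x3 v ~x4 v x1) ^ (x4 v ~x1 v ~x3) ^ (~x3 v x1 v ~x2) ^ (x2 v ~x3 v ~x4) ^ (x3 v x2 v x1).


A pure literal appears in only one polarity across all clauses.
No pure literals found.
Count = 0.

0


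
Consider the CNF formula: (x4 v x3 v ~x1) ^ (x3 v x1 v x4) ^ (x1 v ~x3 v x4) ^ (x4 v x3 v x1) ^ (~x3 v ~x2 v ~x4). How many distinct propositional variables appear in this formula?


Identify each distinct variable in the formula.
Variables found: x1, x2, x3, x4.
Total distinct variables = 4.

4


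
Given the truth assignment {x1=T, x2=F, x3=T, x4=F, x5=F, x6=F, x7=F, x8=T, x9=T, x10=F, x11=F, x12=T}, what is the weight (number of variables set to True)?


The weight is the number of variables assigned True.
True variables: x1, x3, x8, x9, x12.
Weight = 5.

5


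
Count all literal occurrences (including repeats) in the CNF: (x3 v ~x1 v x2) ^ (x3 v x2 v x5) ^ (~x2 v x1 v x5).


Clause lengths: 3, 3, 3.
Sum = 3 + 3 + 3 = 9.

9


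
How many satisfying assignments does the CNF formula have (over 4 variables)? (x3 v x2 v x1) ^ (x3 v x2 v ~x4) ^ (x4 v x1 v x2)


Enumerate all 16 truth assignments over 4 variables.
Test each against every clause.
Satisfying assignments found: 12.

12


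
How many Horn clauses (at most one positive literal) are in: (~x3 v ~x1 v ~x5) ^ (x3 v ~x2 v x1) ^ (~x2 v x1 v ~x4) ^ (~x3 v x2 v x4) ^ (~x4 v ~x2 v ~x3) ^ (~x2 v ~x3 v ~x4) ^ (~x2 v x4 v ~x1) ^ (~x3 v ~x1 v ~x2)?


A Horn clause has at most one positive literal.
Clause 1: 0 positive lit(s) -> Horn
Clause 2: 2 positive lit(s) -> not Horn
Clause 3: 1 positive lit(s) -> Horn
Clause 4: 2 positive lit(s) -> not Horn
Clause 5: 0 positive lit(s) -> Horn
Clause 6: 0 positive lit(s) -> Horn
Clause 7: 1 positive lit(s) -> Horn
Clause 8: 0 positive lit(s) -> Horn
Total Horn clauses = 6.

6


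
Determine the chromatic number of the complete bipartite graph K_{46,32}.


K_{46,32} is bipartite by definition: the two parts are independent sets, with every edge crossing between them.
Color all vertices in one part with color 1 and all vertices in the other part with color 2.
Since the graph has at least one edge, one color does not suffice.
Chromatic number = 2.

2


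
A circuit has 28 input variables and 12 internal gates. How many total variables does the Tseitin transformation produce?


The Tseitin transformation introduces one auxiliary variable per gate.
Total variables = inputs + gates = 28 + 12 = 40.

40


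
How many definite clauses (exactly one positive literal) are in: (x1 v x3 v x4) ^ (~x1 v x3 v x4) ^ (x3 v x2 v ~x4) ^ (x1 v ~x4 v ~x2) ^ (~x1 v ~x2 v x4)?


A definite clause has exactly one positive literal.
Clause 1: 3 positive -> not definite
Clause 2: 2 positive -> not definite
Clause 3: 2 positive -> not definite
Clause 4: 1 positive -> definite
Clause 5: 1 positive -> definite
Definite clause count = 2.

2


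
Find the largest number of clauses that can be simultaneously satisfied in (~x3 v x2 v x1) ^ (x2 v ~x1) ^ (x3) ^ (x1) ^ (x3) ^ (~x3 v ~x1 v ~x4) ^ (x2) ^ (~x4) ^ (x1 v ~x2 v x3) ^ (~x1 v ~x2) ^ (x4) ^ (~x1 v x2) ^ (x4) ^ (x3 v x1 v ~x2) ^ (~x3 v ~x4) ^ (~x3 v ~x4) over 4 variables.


Enumerate all 16 truth assignments.
For each, count how many of the 16 clauses are satisfied.
The formula is not fully satisfiable, so the maximum is below 16.
Maximum simultaneously satisfiable clauses = 13.

13


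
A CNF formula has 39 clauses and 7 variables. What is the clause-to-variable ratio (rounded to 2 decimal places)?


Clause-to-variable ratio = clauses / variables.
39 / 7 = 5.57.

5.57


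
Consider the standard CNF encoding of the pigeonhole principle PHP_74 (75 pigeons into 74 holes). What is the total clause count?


The PHP encoding has two parts:
1) At-least-one-hole clauses: 75 (one per pigeon, each with 74 literals).
2) At-most-one-pigeon-per-hole clauses: 74 holes * C(75,2) = 74 * 2775 = 205350.
Total clauses = 75 + 205350 = 205425.

205425


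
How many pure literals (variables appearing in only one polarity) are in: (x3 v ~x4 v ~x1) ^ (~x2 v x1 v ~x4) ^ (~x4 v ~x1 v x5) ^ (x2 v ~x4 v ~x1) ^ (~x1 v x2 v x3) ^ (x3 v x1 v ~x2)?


A pure literal appears in only one polarity across all clauses.
Pure literals: x3 (positive only), x4 (negative only), x5 (positive only).
Count = 3.

3


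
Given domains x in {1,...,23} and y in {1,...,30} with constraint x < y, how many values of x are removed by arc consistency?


For the constraint x < y, x needs a supporting value in y's domain.
x can be at most 29 (one less than y's maximum).
Valid x values from domain: 23 out of 23.
Pruned = 23 - 23 = 0.

0


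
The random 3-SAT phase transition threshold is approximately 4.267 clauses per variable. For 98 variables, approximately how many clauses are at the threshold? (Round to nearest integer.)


The 3-SAT phase transition occurs at approximately 4.267 clauses per variable.
m = 4.267 * 98 = 418.166.
Rounded to nearest integer: 418.

418


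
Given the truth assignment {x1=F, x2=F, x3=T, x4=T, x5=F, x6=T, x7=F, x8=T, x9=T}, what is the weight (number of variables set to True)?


The weight is the number of variables assigned True.
True variables: x3, x4, x6, x8, x9.
Weight = 5.

5


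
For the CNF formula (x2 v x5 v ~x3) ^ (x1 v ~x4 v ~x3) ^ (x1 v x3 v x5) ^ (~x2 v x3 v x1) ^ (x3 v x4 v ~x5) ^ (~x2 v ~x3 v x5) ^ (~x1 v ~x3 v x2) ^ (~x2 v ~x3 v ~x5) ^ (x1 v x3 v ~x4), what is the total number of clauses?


Each group enclosed in parentheses joined by ^ is one clause.
Counting the conjuncts: 9 clauses.

9


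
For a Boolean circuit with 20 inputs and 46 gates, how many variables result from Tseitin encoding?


The Tseitin transformation introduces one auxiliary variable per gate.
Total variables = inputs + gates = 20 + 46 = 66.

66


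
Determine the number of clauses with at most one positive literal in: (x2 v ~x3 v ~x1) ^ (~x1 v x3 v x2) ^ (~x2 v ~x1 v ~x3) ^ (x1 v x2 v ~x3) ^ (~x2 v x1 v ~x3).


A Horn clause has at most one positive literal.
Clause 1: 1 positive lit(s) -> Horn
Clause 2: 2 positive lit(s) -> not Horn
Clause 3: 0 positive lit(s) -> Horn
Clause 4: 2 positive lit(s) -> not Horn
Clause 5: 1 positive lit(s) -> Horn
Total Horn clauses = 3.

3


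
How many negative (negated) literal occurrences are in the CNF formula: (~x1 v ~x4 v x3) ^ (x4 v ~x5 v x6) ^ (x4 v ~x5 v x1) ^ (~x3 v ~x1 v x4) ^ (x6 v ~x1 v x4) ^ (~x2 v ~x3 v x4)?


Scan each clause for negated literals.
Clause 1: 2 negative; Clause 2: 1 negative; Clause 3: 1 negative; Clause 4: 2 negative; Clause 5: 1 negative; Clause 6: 2 negative.
Total negative literal occurrences = 9.

9


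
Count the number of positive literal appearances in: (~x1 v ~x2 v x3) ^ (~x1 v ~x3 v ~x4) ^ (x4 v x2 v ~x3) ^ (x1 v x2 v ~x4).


Scan each clause for unnegated literals.
Clause 1: 1 positive; Clause 2: 0 positive; Clause 3: 2 positive; Clause 4: 2 positive.
Total positive literal occurrences = 5.

5


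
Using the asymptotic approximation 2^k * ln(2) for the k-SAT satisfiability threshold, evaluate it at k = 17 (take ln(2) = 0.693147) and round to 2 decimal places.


Using the asymptotic formula: threshold ~ 2^k * ln(2).
2^17 = 131072.
131072 * 0.693147 = 90852.16.

90852.16


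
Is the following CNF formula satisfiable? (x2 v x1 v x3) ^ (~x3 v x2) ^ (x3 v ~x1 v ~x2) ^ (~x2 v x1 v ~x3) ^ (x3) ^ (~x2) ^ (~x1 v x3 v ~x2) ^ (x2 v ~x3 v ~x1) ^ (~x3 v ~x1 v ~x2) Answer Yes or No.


Check all 8 possible truth assignments.
Number of satisfying assignments found: 0.
The formula is unsatisfiable.

No


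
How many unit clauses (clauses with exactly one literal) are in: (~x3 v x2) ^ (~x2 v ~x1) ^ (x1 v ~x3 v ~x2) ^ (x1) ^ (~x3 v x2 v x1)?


A unit clause contains exactly one literal.
Unit clauses found: (x1).
Count = 1.

1


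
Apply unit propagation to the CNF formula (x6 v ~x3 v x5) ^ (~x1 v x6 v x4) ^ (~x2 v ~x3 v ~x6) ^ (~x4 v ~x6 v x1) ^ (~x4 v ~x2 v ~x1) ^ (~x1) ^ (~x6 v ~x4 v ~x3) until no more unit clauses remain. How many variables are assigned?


Unit propagation repeatedly assigns the literal in any unit clause, then simplifies.
Assignments in order: x1 = F.
No further unit clauses remain.
Total variables assigned = 1.

1


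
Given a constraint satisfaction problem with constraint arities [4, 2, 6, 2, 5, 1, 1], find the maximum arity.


The arities are: 4, 2, 6, 2, 5, 1, 1.
Scan for the maximum value.
Maximum arity = 6.

6


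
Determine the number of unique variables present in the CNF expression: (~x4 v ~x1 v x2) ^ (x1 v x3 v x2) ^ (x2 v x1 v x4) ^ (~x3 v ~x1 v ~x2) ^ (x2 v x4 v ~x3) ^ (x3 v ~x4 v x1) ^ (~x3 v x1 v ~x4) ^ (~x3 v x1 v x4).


Identify each distinct variable in the formula.
Variables found: x1, x2, x3, x4.
Total distinct variables = 4.

4


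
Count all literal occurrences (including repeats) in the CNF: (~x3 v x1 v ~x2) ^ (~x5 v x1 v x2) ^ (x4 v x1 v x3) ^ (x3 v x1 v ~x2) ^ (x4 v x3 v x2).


Clause lengths: 3, 3, 3, 3, 3.
Sum = 3 + 3 + 3 + 3 + 3 = 15.

15


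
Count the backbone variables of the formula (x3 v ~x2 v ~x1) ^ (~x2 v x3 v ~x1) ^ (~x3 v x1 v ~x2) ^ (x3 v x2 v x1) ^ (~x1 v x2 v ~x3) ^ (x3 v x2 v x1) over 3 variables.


Find all satisfying assignments: 4 model(s).
Check which variables have the same value in every model.
No variable is fixed across all models.
Backbone size = 0.

0


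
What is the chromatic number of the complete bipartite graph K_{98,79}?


K_{98,79} is bipartite by definition: the two parts are independent sets, with every edge crossing between them.
Color all vertices in one part with color 1 and all vertices in the other part with color 2.
Since the graph has at least one edge, one color does not suffice.
Chromatic number = 2.

2


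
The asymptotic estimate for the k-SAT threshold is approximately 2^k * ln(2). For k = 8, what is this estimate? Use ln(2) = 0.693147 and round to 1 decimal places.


Using the asymptotic formula: threshold ~ 2^k * ln(2).
2^8 = 256.
256 * 0.693147 = 177.4.

177.4


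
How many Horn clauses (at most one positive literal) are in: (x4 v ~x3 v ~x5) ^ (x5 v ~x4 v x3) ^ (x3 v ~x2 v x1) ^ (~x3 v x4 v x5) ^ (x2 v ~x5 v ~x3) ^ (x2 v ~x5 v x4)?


A Horn clause has at most one positive literal.
Clause 1: 1 positive lit(s) -> Horn
Clause 2: 2 positive lit(s) -> not Horn
Clause 3: 2 positive lit(s) -> not Horn
Clause 4: 2 positive lit(s) -> not Horn
Clause 5: 1 positive lit(s) -> Horn
Clause 6: 2 positive lit(s) -> not Horn
Total Horn clauses = 2.

2
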